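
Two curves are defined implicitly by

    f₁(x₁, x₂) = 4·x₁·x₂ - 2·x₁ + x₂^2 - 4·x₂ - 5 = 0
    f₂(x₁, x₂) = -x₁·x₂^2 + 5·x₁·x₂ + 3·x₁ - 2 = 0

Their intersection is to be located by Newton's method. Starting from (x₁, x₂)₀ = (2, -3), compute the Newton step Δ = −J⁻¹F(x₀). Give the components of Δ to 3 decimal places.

At (2, -3): F = (-12.000, -44.000).
Jacobian J = [[4·x₂ - 2, 4·x₁ + 2·x₂ - 4], [-x₂^2 + 5·x₂ + 3, -2·x₁·x₂ + 5·x₁]].
At the point, J = [[-14.000, -2.000], [-21.000, 22.000]] (det J = -350.000).
Solving J·Δ = −F gives Δ = (-1.006, 1.040).

(-1.006, 1.040)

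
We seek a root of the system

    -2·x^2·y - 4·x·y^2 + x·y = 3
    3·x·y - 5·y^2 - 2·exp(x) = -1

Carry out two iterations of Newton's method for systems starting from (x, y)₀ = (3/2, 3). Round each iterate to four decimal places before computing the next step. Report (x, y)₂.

(1.6721, 0.2399)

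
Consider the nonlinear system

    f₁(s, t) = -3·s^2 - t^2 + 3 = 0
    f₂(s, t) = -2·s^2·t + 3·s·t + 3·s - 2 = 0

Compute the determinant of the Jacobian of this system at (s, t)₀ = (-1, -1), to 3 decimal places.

-22.000

J = [[-6·s, -2·t], [-4·s·t + 3·t + 3, -2·s^2 + 3·s]].
At the point, J = [[6.000, 2.000], [-4.000, -5.000]].
det J = -22.000.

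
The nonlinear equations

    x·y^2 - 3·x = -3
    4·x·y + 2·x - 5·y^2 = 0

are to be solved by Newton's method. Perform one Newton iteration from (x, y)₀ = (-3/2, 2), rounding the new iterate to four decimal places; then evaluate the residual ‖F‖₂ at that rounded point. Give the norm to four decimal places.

64.3480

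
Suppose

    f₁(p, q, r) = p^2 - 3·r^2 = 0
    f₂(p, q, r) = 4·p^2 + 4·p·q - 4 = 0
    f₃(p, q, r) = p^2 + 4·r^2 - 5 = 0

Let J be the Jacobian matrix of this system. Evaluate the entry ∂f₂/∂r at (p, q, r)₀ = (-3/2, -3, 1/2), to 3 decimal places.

0.000

∂f₂/∂r = 0.
At (-3/2, -3, 1/2) this is 0.000.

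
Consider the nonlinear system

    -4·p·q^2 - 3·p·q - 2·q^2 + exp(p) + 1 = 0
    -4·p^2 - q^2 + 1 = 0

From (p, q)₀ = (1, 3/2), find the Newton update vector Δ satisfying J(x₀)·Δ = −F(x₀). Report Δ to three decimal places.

(-0.497, -0.425)

At (1, 3/2): F = (-14.28172, -5.250).
Jacobian J = [[-4·q^2 - 3·q + exp(p), -8·p·q - 3·p - 4·q], [-8·p, -2·q]].
At the point, J = [[-10.78172, -21.000], [-8.000, -3.000]] (det J = -135.65485).
Solving J·Δ = −F gives Δ = (-0.497, -0.425).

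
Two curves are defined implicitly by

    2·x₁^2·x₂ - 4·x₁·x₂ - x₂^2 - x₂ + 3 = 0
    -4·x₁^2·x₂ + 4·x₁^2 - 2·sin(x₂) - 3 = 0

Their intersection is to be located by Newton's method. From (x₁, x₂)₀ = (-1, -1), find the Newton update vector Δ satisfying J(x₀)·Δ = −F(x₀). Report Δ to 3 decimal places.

(0.442, -0.077)

At (-1, -1): F = (-3.000, 6.68294).
Jacobian J = [[4·x₁·x₂ - 4·x₂, 2·x₁^2 - 4·x₁ - 2·x₂ - 1], [-8·x₁·x₂ + 8·x₁, -4·x₁^2 - 2·cos(x₂)]].
At the point, J = [[8.000, 7.000], [-16.000, -5.08060]] (det J = 71.35516).
Solving J·Δ = −F gives Δ = (0.442, -0.077).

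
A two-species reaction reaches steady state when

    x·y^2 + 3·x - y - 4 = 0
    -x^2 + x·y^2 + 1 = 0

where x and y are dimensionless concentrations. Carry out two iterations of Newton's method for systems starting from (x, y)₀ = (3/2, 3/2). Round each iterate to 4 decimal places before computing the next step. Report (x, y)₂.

(1.3379, 0.8020)

At (3/2, 3/2): F = (2.3750, 2.1250).
Jacobian J = [[y^2 + 3, 2·x·y - 1], [-2·x + y^2, 2·x·y]].
At the point, J = [[5.2500, 3.5000], [-0.7500, 4.5000]] (det J = 26.2500).
Solving J·Δ = −F gives Δ = (-0.1238, -0.4929).
Then the next iterate is (x, y)₁ = (1.3762, 1.0071).
Round to (1.3762, 1.0071) and repeat: F = (0.517311, 0.501885), J = [[4.014250, 1.771942], [-1.738150, 2.771942]].
Δ = (-0.0383, -0.2051), so (x, y)₂ = (1.3379, 0.8020).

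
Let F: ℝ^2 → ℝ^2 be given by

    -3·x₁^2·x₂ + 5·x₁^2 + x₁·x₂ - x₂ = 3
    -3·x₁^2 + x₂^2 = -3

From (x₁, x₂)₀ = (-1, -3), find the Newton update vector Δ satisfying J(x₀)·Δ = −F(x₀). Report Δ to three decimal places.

At (-1, -3): F = (17.000, 9.000).
Jacobian J = [[-6·x₁·x₂ + 10·x₁ + x₂, -3·x₁^2 + x₁ - 1], [-6·x₁, 2·x₂]].
At the point, J = [[-31.000, -5.000], [6.000, -6.000]] (det J = 216.000).
Solving J·Δ = −F gives Δ = (0.264, 1.764).

(0.264, 1.764)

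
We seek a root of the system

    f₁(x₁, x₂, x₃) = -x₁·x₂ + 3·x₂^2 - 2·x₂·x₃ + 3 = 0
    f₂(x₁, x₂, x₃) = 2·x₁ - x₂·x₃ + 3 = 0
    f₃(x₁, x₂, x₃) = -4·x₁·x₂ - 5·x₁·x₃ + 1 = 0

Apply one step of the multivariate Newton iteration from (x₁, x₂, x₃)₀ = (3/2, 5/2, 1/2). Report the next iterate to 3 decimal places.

At (3/2, 5/2, 1/2): F = (15.500, 4.750, -17.750).
Jacobian J = [[-x₂, -x₁ + 6·x₂ - 2·x₃, -2·x₂], [2, -x₃, -x₂], [-4·x₂ - 5·x₃, -4·x₁, -5·x₁]].
At the point, J = [[-2.500, 12.500, -5.000], [2.000, -0.500, -2.500], [-12.500, -6.000, -7.500]] (det J = 697.500).
Solving J·Δ = −F gives Δ = (-1.452, -1.143, 0.967).
Then the next iterate is (x₁, x₂, x₃)₁ = (0.048, 1.357, 1.467).

(0.048, 1.357, 1.467)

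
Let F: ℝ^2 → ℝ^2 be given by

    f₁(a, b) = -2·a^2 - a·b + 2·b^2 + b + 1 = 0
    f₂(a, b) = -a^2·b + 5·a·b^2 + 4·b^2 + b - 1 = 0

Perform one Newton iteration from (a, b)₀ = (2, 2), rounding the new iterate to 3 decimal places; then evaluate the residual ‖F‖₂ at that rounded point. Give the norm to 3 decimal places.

At (2, 2): F = (-1.000, 49.000).
Jacobian J = [[-4·a - b, -a + 4·b + 1], [-2·a·b + 5·b^2, -a^2 + 10·a·b + 8·b + 1]].
At the point, J = [[-10.000, 7.000], [12.000, 53.000]] (det J = -614.000).
Solving J·Δ = −F gives Δ = (-0.645, -0.779).
Then the next iterate is (a, b)₁ = (1.355, 1.221).
Re-evaluating at (1.355, 1.221): F = (-0.12382, 14.04303), so ‖F‖₂ = 14.044.

14.044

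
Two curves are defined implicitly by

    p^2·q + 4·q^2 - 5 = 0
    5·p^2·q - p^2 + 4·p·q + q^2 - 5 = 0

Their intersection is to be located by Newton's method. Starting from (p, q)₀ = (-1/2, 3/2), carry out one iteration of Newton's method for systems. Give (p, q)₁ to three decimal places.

(-22.455, -1.545)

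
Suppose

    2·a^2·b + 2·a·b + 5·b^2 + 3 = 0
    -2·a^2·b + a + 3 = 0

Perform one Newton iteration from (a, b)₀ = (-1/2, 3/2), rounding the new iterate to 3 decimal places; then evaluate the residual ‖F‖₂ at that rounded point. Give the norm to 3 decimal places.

At (-1/2, 3/2): F = (13.500, 1.750).
Jacobian J = [[4·a·b + 2·b, 2·a^2 + 2·a + 10·b], [-4·a·b + 1, -2·a^2]].
At the point, J = [[0.000, 14.500], [4.000, -0.500]] (det J = -58.000).
Solving J·Δ = −F gives Δ = (-0.554, -0.931).
Then the next iterate is (a, b)₁ = (-1.054, 0.569).
Re-evaluating at (-1.054, 0.569): F = (4.68358, 0.68178), so ‖F‖₂ = 4.733.

4.733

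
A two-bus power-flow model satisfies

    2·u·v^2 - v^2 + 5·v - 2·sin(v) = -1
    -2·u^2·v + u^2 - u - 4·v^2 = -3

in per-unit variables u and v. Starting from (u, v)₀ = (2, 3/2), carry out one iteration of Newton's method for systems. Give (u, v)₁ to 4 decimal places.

At (2, 3/2): F = (13.255010, -16.0000).
Jacobian J = [[2·v^2, 4·u·v - 2·v - 2·cos(v) + 5], [-4·u·v + 2·u - 1, -2·u^2 - 8·v]].
At the point, J = [[4.5000, 13.858526], [-9.0000, -20.0000]] (det J = 34.726730).
Solving J·Δ = −F gives Δ = (1.2487, -1.3619).
Then the next iterate is (u, v)₁ = (3.2487, 0.1381).

(3.2487, 0.1381)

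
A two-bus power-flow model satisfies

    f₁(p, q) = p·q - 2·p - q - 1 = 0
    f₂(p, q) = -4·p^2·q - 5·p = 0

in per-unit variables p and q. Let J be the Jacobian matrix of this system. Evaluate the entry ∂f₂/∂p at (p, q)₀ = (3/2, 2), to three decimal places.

-29.000

∂f₂/∂p = -8·p·q - 5.
At (3/2, 2) this is -29.000.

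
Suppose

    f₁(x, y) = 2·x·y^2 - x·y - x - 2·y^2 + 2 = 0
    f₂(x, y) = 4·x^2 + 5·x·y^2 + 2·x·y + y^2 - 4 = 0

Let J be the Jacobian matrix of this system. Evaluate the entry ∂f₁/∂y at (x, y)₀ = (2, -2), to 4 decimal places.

-10.0000

∂f₁/∂y = 4·x·y - x - 4·y.
At (2, -2) this is -10.0000.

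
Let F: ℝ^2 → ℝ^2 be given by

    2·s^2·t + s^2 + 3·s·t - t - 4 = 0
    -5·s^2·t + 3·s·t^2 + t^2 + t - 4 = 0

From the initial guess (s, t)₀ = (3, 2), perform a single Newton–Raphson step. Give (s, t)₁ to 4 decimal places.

At (3, 2): F = (57.0000, -52.0000).
Jacobian J = [[4·s·t + 2·s + 3·t, 2·s^2 + 3·s - 1], [-10·s·t + 3·t^2, -5·s^2 + 6·s·t + 2·t + 1]].
At the point, J = [[36.0000, 26.0000], [-48.0000, -4.0000]] (det J = 1104.0000).
Solving J·Δ = −F gives Δ = (-1.0181, -0.7826).
Then the next iterate is (s, t)₁ = (1.9819, 1.2174).

(1.9819, 1.2174)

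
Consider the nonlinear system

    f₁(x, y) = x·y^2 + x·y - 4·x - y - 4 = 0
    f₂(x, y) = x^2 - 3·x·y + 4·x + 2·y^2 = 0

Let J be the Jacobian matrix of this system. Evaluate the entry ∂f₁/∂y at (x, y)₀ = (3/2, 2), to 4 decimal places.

6.5000

∂f₁/∂y = 2·x·y + x - 1.
At (3/2, 2) this is 6.5000.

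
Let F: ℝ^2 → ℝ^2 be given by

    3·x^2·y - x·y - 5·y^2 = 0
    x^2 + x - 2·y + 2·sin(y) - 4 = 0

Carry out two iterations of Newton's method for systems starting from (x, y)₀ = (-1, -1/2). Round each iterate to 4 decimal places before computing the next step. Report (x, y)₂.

(-3.4552, 1.2164)

At (-1, -1/2): F = (-3.2500, -3.958851).
Jacobian J = [[6·x·y - y, 3·x^2 - x - 10·y], [2·x + 1, 2·cos(y) - 2]].
At the point, J = [[3.5000, 9.0000], [-1.0000, -0.244835]] (det J = 8.143078).
Solving J·Δ = −F gives Δ = (-4.4732, 2.1007).
Then the next iterate is (x, y)₁ = (-5.4732, 1.6007).
Round to (-5.4732, 1.6007) and repeat: F = (139.801064, 19.280424), J = [[-54.166407, 79.333955], [-9.9464, -2.059798]].
Δ = (2.0180, -0.3843), so (x, y)₂ = (-3.4552, 1.2164).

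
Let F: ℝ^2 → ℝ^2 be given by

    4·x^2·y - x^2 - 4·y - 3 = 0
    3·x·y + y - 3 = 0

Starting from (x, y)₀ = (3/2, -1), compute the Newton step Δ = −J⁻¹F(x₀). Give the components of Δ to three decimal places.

(-0.206, 1.433)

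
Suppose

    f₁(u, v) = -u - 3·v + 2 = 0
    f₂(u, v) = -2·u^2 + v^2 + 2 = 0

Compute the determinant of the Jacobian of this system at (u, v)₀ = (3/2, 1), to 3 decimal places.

-20.000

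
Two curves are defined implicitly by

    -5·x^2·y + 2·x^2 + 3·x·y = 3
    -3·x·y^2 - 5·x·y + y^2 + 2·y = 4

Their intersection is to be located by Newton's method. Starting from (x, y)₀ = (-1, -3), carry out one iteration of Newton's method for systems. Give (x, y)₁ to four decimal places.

(-0.5228, -2.6898)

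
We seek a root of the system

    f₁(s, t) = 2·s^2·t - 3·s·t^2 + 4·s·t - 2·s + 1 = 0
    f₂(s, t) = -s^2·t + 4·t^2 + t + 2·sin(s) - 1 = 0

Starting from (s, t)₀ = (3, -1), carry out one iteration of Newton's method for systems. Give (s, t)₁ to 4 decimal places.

At (3, -1): F = (-44.0000, 11.282240).
Jacobian J = [[4·s·t - 3·t^2 + 4·t - 2, 2·s^2 - 6·s·t + 4·s], [-2·s·t + 2·cos(s), -s^2 + 8·t + 1]].
At the point, J = [[-21.0000, 48.0000], [4.020015, -16.0000]] (det J = 143.039280).
Solving J·Δ = −F gives Δ = (-1.1357, 0.4198).
Then the next iterate is (s, t)₁ = (1.8643, -0.5802).

(1.8643, -0.5802)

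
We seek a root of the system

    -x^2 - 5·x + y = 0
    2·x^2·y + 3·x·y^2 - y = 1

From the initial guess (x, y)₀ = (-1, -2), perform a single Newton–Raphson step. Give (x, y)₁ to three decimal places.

At (-1, -2): F = (2.000, -15.000).
Jacobian J = [[-2·x - 5, 1], [4·x·y + 3·y^2, 2·x^2 + 6·x·y - 1]].
At the point, J = [[-3.000, 1.000], [20.000, 13.000]] (det J = -59.000).
Solving J·Δ = −F gives Δ = (0.695, 0.085).
Then the next iterate is (x, y)₁ = (-0.305, -1.915).

(-0.305, -1.915)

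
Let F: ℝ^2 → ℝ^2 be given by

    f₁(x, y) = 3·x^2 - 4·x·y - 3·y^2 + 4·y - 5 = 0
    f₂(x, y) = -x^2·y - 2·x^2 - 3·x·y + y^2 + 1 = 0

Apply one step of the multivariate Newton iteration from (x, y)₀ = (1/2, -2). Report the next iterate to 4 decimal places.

At (1/2, -2): F = (-20.2500, 8.0000).
Jacobian J = [[6·x - 4·y, -4·x - 6·y + 4], [-2·x·y - 4·x - 3·y, -x^2 - 3·x + 2·y]].
At the point, J = [[11.0000, 14.0000], [6.0000, -5.7500]] (det J = -147.2500).
Solving J·Δ = −F gives Δ = (0.0301, 1.4228).
Then the next iterate is (x, y)₁ = (0.5301, -0.5772).

(0.5301, -0.5772)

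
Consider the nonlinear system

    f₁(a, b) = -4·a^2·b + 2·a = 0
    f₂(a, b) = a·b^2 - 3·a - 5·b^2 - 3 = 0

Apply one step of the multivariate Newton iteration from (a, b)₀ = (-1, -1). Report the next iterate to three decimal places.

At (-1, -1): F = (2.000, -6.000).
Jacobian J = [[-8·a·b + 2, -4·a^2], [b^2 - 3, 2·a·b - 10·b]].
At the point, J = [[-6.000, -4.000], [-2.000, 12.000]] (det J = -80.000).
Solving J·Δ = −F gives Δ = (0.000, 0.500).
Then the next iterate is (a, b)₁ = (-1.000, -0.500).

(-1.000, -0.500)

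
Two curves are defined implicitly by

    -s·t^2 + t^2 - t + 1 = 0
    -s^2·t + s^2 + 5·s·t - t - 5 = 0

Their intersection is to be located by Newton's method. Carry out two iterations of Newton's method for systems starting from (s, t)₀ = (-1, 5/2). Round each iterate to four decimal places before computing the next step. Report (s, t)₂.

At (-1, 5/2): F = (11.0000, -21.5000).
Jacobian J = [[-t^2, -2·s·t + 2·t - 1], [-2·s·t + 2·s + 5·t, -s^2 + 5·s - 1]].
At the point, J = [[-6.2500, 9.0000], [15.5000, -7.0000]] (det J = -95.7500).
Solving J·Δ = −F gives Δ = (1.2167, -0.3773).
Then the next iterate is (s, t)₁ = (0.2167, 2.1227).
Round to (0.2167, 2.1227) and repeat: F = (2.406736, -4.875475), J = [[-4.505855, 2.325422], [10.126922, 0.036541]].
Δ = (0.4818, -0.1014), so (s, t)₂ = (0.6985, 2.0213).

(0.6985, 2.0213)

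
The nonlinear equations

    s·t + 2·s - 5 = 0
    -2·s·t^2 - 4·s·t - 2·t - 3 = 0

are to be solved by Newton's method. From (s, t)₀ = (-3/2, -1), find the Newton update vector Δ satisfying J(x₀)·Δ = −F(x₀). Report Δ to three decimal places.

At (-3/2, -1): F = (-6.500, -4.000).
Jacobian J = [[t + 2, s], [-2·t^2 - 4·t, -4·s·t - 4·s - 2]].
At the point, J = [[1.000, -1.500], [2.000, -2.000]] (det J = 1.000).
Solving J·Δ = −F gives Δ = (-7.000, -9.000).

(-7.000, -9.000)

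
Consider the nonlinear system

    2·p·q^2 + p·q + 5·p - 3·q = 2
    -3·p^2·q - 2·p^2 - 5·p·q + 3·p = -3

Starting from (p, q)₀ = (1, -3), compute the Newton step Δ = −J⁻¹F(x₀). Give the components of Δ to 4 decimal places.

At (1, -3): F = (27.0000, 28.0000).
Jacobian J = [[2·q^2 + q + 5, 4·p·q + p - 3], [-6·p·q - 4·p - 5·q + 3, -3·p^2 - 5·p]].
At the point, J = [[20.0000, -14.0000], [32.0000, -8.0000]] (det J = 288.0000).
Solving J·Δ = −F gives Δ = (-0.6111, 1.0556).

(-0.6111, 1.0556)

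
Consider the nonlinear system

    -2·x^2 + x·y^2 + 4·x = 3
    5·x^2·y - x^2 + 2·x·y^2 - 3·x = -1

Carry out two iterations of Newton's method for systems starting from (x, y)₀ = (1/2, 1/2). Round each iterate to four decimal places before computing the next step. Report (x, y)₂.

(-1.1803, 1.3528)

At (1/2, 1/2): F = (-1.3750, 0.1250).
Jacobian J = [[-4·x + y^2 + 4, 2·x·y], [10·x·y - 2·x + 2·y^2 - 3, 5·x^2 + 4·x·y]].
At the point, J = [[2.2500, 0.5000], [-1.0000, 2.2500]] (det J = 5.5625).
Solving J·Δ = −F gives Δ = (0.5674, 0.1966).
Then the next iterate is (x, y)₁ = (1.0674, 0.6966).
Round to (1.0674, 0.6966) and repeat: F = (-0.491128, 1.662703), J = [[0.215652, 1.487102], [3.271212, 8.670917]].
Δ = (-2.2477, 0.6562), so (x, y)₂ = (-1.1803, 1.3528).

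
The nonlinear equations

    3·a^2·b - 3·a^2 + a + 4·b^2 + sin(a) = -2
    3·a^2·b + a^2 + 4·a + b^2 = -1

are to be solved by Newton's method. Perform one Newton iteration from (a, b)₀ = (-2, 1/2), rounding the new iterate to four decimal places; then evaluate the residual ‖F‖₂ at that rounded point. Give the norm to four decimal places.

At (-2, 1/2): F = (-5.909297, 3.2500).
Jacobian J = [[6·a·b - 6·a + cos(a) + 1, 3·a^2 + 8·b], [6·a·b + 2·a + 4, 3·a^2 + 2·b]].
At the point, J = [[6.583853, 16.0000], [-6.0000, 13.0000]] (det J = 181.590091).
Solving J·Δ = −F gives Δ = (0.7094, 0.0774).
Then the next iterate is (a, b)₁ = (-1.2906, 0.5774).
Re-evaluating at (-1.2906, 0.5774): F = (-1.029747, 0.721875), so ‖F‖₂ = 1.2576.

1.2576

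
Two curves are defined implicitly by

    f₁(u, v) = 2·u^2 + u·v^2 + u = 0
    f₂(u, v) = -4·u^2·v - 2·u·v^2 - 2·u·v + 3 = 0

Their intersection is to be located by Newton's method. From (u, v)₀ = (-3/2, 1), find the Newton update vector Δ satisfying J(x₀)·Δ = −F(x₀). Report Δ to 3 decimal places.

At (-3/2, 1): F = (1.500, 0.000).
Jacobian J = [[4·u + v^2 + 1, 2·u·v], [-8·u·v - 2·v^2 - 2·v, -4·u^2 - 4·u·v - 2·u]].
At the point, J = [[-4.000, -3.000], [8.000, 0.000]] (det J = 24.000).
Solving J·Δ = −F gives Δ = (0.000, 0.500).

(0.000, 0.500)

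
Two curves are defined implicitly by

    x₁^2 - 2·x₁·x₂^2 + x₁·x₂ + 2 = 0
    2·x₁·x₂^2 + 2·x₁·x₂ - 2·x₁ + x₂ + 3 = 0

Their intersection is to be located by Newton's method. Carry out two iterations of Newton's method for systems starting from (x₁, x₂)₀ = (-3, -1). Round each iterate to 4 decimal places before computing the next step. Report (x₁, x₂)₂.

(0.5222, -1.9918)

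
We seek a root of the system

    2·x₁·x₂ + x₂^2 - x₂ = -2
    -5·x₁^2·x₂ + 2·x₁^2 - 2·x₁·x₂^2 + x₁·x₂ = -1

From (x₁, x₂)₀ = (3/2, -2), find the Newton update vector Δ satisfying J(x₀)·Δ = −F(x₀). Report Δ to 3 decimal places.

(-0.709, 2.419)

At (3/2, -2): F = (2.000, 13.000).
Jacobian J = [[2·x₂, 2·x₁ + 2·x₂ - 1], [-10·x₁·x₂ + 4·x₁ - 2·x₂^2 + x₂, -5·x₁^2 - 4·x₁·x₂ + x₁]].
At the point, J = [[-4.000, -2.000], [26.000, 2.250]] (det J = 43.000).
Solving J·Δ = −F gives Δ = (-0.709, 2.419).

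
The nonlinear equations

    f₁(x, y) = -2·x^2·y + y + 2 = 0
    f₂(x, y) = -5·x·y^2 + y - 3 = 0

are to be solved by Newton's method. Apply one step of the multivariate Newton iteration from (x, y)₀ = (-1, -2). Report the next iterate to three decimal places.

(-0.538, -1.697)

At (-1, -2): F = (4.000, 15.000).
Jacobian J = [[-4·x·y, -2·x^2 + 1], [-5·y^2, -10·x·y + 1]].
At the point, J = [[-8.000, -1.000], [-20.000, -19.000]] (det J = 132.000).
Solving J·Δ = −F gives Δ = (0.462, 0.303).
Then the next iterate is (x, y)₁ = (-0.538, -1.697).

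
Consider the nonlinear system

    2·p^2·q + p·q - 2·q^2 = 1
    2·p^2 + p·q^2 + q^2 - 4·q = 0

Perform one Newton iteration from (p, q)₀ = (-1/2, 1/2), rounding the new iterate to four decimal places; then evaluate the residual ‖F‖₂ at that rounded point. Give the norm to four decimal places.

5.9047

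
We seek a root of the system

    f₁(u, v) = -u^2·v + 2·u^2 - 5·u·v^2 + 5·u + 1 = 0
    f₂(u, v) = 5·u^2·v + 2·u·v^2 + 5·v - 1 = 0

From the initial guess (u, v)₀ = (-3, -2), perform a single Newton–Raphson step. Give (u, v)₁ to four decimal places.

(-1.5842, -1.6118)

At (-3, -2): F = (82.0000, -125.0000).
Jacobian J = [[-2·u·v + 4·u - 5·v^2 + 5, -u^2 - 10·u·v], [10·u·v + 2·v^2, 5·u^2 + 4·u·v + 5]].
At the point, J = [[-39.0000, -69.0000], [68.0000, 74.0000]] (det J = 1806.0000).
Solving J·Δ = −F gives Δ = (1.4158, 0.3882).
Then the next iterate is (u, v)₁ = (-1.5842, -1.6118).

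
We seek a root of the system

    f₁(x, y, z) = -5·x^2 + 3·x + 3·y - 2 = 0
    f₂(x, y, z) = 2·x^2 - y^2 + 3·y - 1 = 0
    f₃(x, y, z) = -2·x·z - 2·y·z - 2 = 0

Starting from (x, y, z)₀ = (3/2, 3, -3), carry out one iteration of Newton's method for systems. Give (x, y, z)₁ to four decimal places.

At (3/2, 3, -3): F = (0.2500, 3.5000, 25.0000).
Jacobian J = [[-10·x + 3, 3, 0], [4·x, -2·y + 3, 0], [-2·z, -2·z, -2·x - 2·y]].
At the point, J = [[-12.0000, 3.0000, 0.0000], [6.0000, -3.0000, 0.0000], [6.0000, 6.0000, -9.0000]] (det J = -162.0000).
Solving J·Δ = −F gives Δ = (0.6250, 2.4167, 4.8056).
Then the next iterate is (x, y, z)₁ = (2.1250, 5.4167, 1.8056).

(2.1250, 5.4167, 1.8056)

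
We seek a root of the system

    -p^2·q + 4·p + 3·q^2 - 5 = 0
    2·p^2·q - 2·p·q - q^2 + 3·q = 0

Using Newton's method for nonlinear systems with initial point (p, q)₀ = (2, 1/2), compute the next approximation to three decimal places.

(1.083, 0.417)

At (2, 1/2): F = (1.750, 3.250).
Jacobian J = [[-2·p·q + 4, -p^2 + 6·q], [4·p·q - 2·q, 2·p^2 - 2·p - 2·q + 3]].
At the point, J = [[2.000, -1.000], [3.000, 6.000]] (det J = 15.000).
Solving J·Δ = −F gives Δ = (-0.917, -0.083).
Then the next iterate is (p, q)₁ = (1.083, 0.417).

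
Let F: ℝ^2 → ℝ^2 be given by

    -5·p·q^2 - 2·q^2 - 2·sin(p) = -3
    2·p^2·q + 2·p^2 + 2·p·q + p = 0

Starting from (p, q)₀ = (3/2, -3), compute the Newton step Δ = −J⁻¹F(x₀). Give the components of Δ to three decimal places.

(-0.487, 1.097)

At (3/2, -3): F = (-84.49499, -16.500).
Jacobian J = [[-5·q^2 - 2·cos(p), -10·p·q - 4·q], [4·p·q + 4·p + 2·q + 1, 2·p^2 + 2·p]].
At the point, J = [[-45.14147, 57.000], [-17.000, 7.500]] (det J = 630.43894).
Solving J·Δ = −F gives Δ = (-0.487, 1.097).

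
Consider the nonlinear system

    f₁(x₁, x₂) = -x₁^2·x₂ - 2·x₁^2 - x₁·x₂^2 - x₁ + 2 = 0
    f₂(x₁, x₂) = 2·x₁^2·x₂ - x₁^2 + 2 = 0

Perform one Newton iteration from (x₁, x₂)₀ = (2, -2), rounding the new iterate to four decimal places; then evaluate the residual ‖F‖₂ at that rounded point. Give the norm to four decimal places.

At (2, -2): F = (-8.0000, -18.0000).
Jacobian J = [[-2·x₁·x₂ - 4·x₁ - x₂^2 - 1, -x₁^2 - 2·x₁·x₂], [4·x₁·x₂ - 2·x₁, 2·x₁^2]].
At the point, J = [[-5.0000, 4.0000], [-20.0000, 8.0000]] (det J = 40.0000).
Solving J·Δ = −F gives Δ = (-0.2000, 1.7500).
Then the next iterate is (x₁, x₂)₁ = (1.8000, -0.2500).
Re-evaluating at (1.8000, -0.2500): F = (-5.5825, -2.8600), so ‖F‖₂ = 6.2725.

6.2725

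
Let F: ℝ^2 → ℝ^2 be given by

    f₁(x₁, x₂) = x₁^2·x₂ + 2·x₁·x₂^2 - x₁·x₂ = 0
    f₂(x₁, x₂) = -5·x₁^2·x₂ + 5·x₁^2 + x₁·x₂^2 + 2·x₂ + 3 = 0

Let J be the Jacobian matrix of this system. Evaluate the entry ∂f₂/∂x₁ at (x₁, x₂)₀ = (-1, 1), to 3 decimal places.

∂f₂/∂x₁ = -10·x₁·x₂ + 10·x₁ + x₂^2.
At (-1, 1) this is 1.000.

1.000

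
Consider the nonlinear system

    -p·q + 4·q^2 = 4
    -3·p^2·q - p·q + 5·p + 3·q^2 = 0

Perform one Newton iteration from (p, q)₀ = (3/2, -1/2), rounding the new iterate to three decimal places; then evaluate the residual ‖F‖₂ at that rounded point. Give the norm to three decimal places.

1.643

At (3/2, -1/2): F = (-2.250, 12.375).
Jacobian J = [[-q, -p + 8·q], [-6·p·q - q + 5, -3·p^2 - p + 6·q]].
At the point, J = [[0.500, -5.500], [10.000, -11.250]] (det J = 49.375).
Solving J·Δ = −F gives Δ = (-1.891, -0.581).
Then the next iterate is (p, q)₁ = (-0.391, -1.081).
Re-evaluating at (-0.391, -1.081): F = (0.25157, 1.62381), so ‖F‖₂ = 1.643.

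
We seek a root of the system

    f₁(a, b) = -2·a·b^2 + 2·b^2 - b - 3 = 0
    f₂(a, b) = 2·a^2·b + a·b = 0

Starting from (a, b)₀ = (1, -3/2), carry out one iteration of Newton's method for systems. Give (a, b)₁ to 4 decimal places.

(0.5714, -1.0714)

At (1, -3/2): F = (-1.5000, -4.5000).
Jacobian J = [[-2·b^2, -4·a·b + 4·b - 1], [4·a·b + b, 2·a^2 + a]].
At the point, J = [[-4.5000, -1.0000], [-7.5000, 3.0000]] (det J = -21.0000).
Solving J·Δ = −F gives Δ = (-0.4286, 0.4286).
Then the next iterate is (a, b)₁ = (0.5714, -1.0714).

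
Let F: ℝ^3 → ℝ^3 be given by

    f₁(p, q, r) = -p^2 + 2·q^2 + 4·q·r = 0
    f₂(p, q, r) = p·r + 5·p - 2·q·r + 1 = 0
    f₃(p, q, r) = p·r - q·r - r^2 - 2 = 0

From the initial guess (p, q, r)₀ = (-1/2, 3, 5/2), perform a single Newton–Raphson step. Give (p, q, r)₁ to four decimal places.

At (-1/2, 3, 5/2): F = (47.7500, -17.7500, -17.0000).
Jacobian J = [[-2·p, 4·q + 4·r, 4·q], [r + 5, -2·r, p - 2·q], [r, -r, p - q - 2·r]].
At the point, J = [[1.0000, 22.0000, 12.0000], [7.5000, -5.0000, -6.5000], [2.5000, -2.5000, -8.5000]] (det J = 996.2500).
Solving J·Δ = −F gives Δ = (0.1228, -1.3159, -1.5769).
Then the next iterate is (p, q, r)₁ = (-0.3772, 1.6841, 0.9231).

(-0.3772, 1.6841, 0.9231)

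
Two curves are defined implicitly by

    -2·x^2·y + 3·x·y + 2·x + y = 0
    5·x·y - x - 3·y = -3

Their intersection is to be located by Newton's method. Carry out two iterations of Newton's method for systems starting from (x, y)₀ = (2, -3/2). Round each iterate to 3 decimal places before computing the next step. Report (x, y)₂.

At (2, -3/2): F = (5.500, -9.500).
Jacobian J = [[-4·x·y + 3·y + 2, -2·x^2 + 3·x + 1], [5·y - 1, 5·x - 3]].
At the point, J = [[9.500, -1.000], [-8.500, 7.000]] (det J = 58.000).
Solving J·Δ = −F gives Δ = (-0.500, 0.750).
Then the next iterate is (x, y)₁ = (1.500, -0.750).
Round to (1.500, -0.750) and repeat: F = (2.250, -1.875), J = [[4.250, 1.000], [-4.750, 4.500]].
Δ = (-0.503, -0.114), so (x, y)₂ = (0.997, -0.864).

(0.997, -0.864)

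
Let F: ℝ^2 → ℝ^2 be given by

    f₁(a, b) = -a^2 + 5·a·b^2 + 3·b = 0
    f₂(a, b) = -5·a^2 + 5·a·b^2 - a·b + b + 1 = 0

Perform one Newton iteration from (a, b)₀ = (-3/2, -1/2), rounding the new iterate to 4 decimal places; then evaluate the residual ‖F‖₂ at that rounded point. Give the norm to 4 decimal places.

At (-3/2, -1/2): F = (-5.6250, -13.3750).
Jacobian J = [[-2·a + 5·b^2, 10·a·b + 3], [-10·a + 5·b^2 - b, 10·a·b - a + 1]].
At the point, J = [[4.2500, 10.5000], [16.7500, 10.0000]] (det J = -133.3750).
Solving J·Δ = −F gives Δ = (0.6312, 0.2802).
Then the next iterate is (a, b)₁ = (-0.8688, -0.2198).
Re-evaluating at (-0.8688, -0.2198): F = (-1.624081, -3.394697), so ‖F‖₂ = 3.7632.

3.7632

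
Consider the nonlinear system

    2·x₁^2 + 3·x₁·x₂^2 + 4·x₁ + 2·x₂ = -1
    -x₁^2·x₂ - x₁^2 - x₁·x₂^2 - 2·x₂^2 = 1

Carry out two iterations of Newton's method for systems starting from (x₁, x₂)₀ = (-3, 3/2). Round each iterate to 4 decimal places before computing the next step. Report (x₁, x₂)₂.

(-0.5434, 0.7120)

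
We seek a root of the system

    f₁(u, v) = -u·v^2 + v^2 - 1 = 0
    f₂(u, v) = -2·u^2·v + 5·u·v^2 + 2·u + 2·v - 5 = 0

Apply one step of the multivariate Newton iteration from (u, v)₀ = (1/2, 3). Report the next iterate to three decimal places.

(0.459, 1.709)

At (1/2, 3): F = (3.500, 23.000).
Jacobian J = [[-v^2, -2·u·v + 2·v], [-4·u·v + 5·v^2 + 2, -2·u^2 + 10·u·v + 2]].
At the point, J = [[-9.000, 3.000], [41.000, 16.500]] (det J = -271.500).
Solving J·Δ = −F gives Δ = (-0.041, -1.291).
Then the next iterate is (u, v)₁ = (0.459, 1.709).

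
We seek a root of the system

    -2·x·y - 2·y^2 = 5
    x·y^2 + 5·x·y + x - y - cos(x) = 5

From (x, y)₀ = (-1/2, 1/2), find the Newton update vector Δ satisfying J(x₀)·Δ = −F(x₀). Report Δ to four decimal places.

(-1.6157, -3.3843)

At (-1/2, 1/2): F = (-5.0000, -8.252583).
Jacobian J = [[-2·y, -2·x - 4·y], [y^2 + 5·y + sin(x) + 1, 2·x·y + 5·x - 1]].
At the point, J = [[-1.0000, -1.0000], [3.270574, -4.0000]] (det J = 7.270574).
Solving J·Δ = −F gives Δ = (-1.6157, -3.3843).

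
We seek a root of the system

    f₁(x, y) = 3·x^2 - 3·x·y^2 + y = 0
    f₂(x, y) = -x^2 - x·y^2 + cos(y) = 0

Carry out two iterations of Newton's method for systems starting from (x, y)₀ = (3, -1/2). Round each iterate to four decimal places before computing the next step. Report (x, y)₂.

At (3, -1/2): F = (24.2500, -8.872417).
Jacobian J = [[6·x - 3·y^2, -6·x·y + 1], [-2·x - y^2, -2·x·y - sin(y)]].
At the point, J = [[17.2500, 10.0000], [-6.2500, 3.479426]] (det J = 122.520091).
Solving J·Δ = −F gives Δ = (-1.4128, 0.0121).
Then the next iterate is (x, y)₁ = (1.5872, -0.4879).
Round to (1.5872, -0.4879) and repeat: F = (5.936230, -2.013712), J = [[8.809061, 5.646369], [-3.412446, 2.017562]].
Δ = (-0.6303, -0.0680), so (x, y)₂ = (0.9569, -0.5559).

(0.9569, -0.5559)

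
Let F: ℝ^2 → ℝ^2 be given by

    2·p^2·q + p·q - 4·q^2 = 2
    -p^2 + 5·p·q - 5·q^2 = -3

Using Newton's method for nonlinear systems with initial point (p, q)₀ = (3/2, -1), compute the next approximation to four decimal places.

(-2.8333, -2.3095)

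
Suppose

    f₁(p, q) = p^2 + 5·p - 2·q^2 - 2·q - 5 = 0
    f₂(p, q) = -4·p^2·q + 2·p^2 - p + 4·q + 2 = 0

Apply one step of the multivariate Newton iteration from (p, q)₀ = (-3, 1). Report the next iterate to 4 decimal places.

(-7.3469, -0.7755)

At (-3, 1): F = (-15.0000, -9.0000).
Jacobian J = [[2·p + 5, -4·q - 2], [-8·p·q + 4·p - 1, -4·p^2 + 4]].
At the point, J = [[-1.0000, -6.0000], [11.0000, -32.0000]] (det J = 98.0000).
Solving J·Δ = −F gives Δ = (-4.3469, -1.7755).
Then the next iterate is (p, q)₁ = (-7.3469, -0.7755).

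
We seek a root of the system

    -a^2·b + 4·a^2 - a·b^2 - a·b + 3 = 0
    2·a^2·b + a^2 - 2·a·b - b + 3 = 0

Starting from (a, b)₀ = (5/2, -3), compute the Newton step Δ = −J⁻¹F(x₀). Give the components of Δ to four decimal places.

At (5/2, -3): F = (31.7500, -10.2500).
Jacobian J = [[-2·a·b + 8·a - b^2 - b, -a^2 - 2·a·b - a], [4·a·b + 2·a - 2·b, 2·a^2 - 2·a - 1]].
At the point, J = [[29.0000, 6.2500], [-19.0000, 6.5000]] (det J = 307.2500).
Solving J·Δ = −F gives Δ = (-0.8802, -0.9959).

(-0.8802, -0.9959)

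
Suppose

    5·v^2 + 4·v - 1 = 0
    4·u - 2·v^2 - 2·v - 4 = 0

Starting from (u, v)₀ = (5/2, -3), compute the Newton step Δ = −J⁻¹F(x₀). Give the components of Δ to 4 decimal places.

(-1.5769, 1.2308)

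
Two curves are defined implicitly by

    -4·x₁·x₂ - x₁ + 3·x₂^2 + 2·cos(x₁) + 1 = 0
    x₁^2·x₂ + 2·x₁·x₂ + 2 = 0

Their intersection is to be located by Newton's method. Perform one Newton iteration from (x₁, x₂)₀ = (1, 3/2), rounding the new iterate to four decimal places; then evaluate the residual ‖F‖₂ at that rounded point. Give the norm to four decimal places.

At (1, 3/2): F = (1.830605, 6.5000).
Jacobian J = [[-4·x₂ - 2·sin(x₁) - 1, -4·x₁ + 6·x₂], [2·x₁·x₂ + 2·x₂, x₁^2 + 2·x₁]].
At the point, J = [[-8.682942, 5.0000], [6.0000, 3.0000]] (det J = -56.048826).
Solving J·Δ = −F gives Δ = (-0.4819, -1.2029).
Then the next iterate is (x₁, x₂)₁ = (0.5181, 0.2971).
Re-evaluating at (0.5181, 0.2971): F = (1.868519, 2.387605), so ‖F‖₂ = 3.0318.

3.0318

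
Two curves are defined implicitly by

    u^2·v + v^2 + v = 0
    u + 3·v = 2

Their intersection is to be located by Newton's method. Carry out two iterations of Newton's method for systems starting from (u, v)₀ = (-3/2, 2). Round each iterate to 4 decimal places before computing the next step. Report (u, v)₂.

(-0.0713, 0.6904)

At (-3/2, 2): F = (10.5000, 2.5000).
Jacobian J = [[2·u·v, u^2 + 2·v + 1], [1, 3]].
At the point, J = [[-6.0000, 7.2500], [1.0000, 3.0000]] (det J = -25.2500).
Solving J·Δ = −F gives Δ = (0.5297, -1.0099).
Then the next iterate is (u, v)₁ = (-0.9703, 0.9901).
Round to (-0.9703, 0.9901) and repeat: F = (2.902559, 0.0000), J = [[-1.921388, 3.921682], [1.0000, 3.0000]].
Δ = (0.8990, -0.2997), so (u, v)₂ = (-0.0713, 0.6904).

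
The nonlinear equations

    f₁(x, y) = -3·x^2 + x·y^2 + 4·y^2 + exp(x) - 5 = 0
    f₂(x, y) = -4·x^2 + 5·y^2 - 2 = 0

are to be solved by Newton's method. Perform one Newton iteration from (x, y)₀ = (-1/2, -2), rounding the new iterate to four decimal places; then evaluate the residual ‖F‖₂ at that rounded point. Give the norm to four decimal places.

At (-1/2, -2): F = (8.856531, 17.0000).
Jacobian J = [[-6·x + y^2 + exp(x), 2·x·y + 8·y], [-8·x, 10·y]].
At the point, J = [[7.606531, -14.0000], [4.0000, -20.0000]] (det J = -96.130613).
Solving J·Δ = −F gives Δ = (0.6332, 0.9766).
Then the next iterate is (x, y)₁ = (0.1332, -1.0234).
Re-evaluating at (0.1332, -1.0234): F = (0.418149, 3.165769), so ‖F‖₂ = 3.1933.

3.1933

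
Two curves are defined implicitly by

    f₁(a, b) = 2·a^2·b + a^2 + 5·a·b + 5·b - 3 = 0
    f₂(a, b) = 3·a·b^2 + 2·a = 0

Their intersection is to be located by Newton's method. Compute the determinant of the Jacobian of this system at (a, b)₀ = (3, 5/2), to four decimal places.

J = [[4·a·b + 2·a + 5·b, 2·a^2 + 5·a + 5], [3·b^2 + 2, 6·a·b]].
At the point, J = [[48.5000, 38.0000], [20.7500, 45.0000]].
det J = 1394.0000.

1394.0000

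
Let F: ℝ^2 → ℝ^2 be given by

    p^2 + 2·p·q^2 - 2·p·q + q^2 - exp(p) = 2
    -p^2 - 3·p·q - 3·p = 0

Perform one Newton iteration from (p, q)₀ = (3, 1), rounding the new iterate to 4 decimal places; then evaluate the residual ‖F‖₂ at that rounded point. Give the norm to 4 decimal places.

7.8981

At (3, 1): F = (-12.085537, -27.0000).
Jacobian J = [[2·p + 2·q^2 - 2·q - exp(p), 4·p·q - 2·p + 2·q], [-2·p - 3·q - 3, -3·p]].
At the point, J = [[-14.085537, 8.0000], [-12.0000, -9.0000]] (det J = 222.769832).
Solving J·Δ = −F gives Δ = (-1.4579, -1.0562).
Then the next iterate is (p, q)₁ = (1.5421, -0.0562).
Re-evaluating at (1.5421, -0.0562): F = (-4.110092, -6.744374), so ‖F‖₂ = 7.8981.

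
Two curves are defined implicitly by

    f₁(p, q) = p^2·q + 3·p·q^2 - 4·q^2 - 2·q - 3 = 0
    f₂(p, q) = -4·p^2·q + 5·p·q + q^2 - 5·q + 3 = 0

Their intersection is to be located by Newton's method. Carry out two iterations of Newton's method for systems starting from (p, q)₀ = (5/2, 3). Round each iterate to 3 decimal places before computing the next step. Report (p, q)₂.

(0.930, 5.481)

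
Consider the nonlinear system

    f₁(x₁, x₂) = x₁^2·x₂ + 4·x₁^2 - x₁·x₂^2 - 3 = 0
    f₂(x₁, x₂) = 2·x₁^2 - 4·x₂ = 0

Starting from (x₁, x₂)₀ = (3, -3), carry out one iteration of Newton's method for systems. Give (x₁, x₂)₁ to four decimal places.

(0.6731, -2.4808)

At (3, -3): F = (-21.0000, 30.0000).
Jacobian J = [[2·x₁·x₂ + 8·x₁ - x₂^2, x₁^2 - 2·x₁·x₂], [4·x₁, -4]].
At the point, J = [[-3.0000, 27.0000], [12.0000, -4.0000]] (det J = -312.0000).
Solving J·Δ = −F gives Δ = (-2.3269, 0.5192).
Then the next iterate is (x₁, x₂)₁ = (0.6731, -2.4808).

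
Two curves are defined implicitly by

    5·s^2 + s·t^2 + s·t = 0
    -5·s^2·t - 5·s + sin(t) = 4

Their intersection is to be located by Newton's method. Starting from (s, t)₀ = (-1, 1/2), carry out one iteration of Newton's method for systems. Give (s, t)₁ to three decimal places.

(-0.487, 0.252)

At (-1, 1/2): F = (4.250, -1.02057).
Jacobian J = [[10·s + t^2 + t, 2·s·t + s], [-10·s·t - 5, -5·s^2 + cos(t)]].
At the point, J = [[-9.250, -2.000], [0.000, -4.12242]] (det J = 38.13236).
Solving J·Δ = −F gives Δ = (0.513, -0.248).
Then the next iterate is (s, t)₁ = (-0.487, 0.252).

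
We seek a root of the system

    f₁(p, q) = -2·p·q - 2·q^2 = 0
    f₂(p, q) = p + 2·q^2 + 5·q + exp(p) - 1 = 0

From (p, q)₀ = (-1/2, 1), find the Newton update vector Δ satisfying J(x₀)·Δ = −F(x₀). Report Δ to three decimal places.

At (-1/2, 1): F = (-1.000, 6.10653).
Jacobian J = [[-2·q, -2·p - 4·q], [exp(p) + 1, 4·q + 5]].
At the point, J = [[-2.000, -3.000], [1.60653, 9.000]] (det J = -13.18041).
Solving J·Δ = −F gives Δ = (0.707, -0.805).

(0.707, -0.805)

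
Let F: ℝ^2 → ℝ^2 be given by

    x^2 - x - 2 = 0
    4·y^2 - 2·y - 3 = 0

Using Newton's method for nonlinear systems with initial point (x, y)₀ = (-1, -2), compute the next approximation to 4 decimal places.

(-1.0000, -1.0556)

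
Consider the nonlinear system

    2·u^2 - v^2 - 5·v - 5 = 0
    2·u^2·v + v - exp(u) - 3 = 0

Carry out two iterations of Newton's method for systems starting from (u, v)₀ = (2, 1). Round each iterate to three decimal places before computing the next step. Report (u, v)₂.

At (2, 1): F = (-3.000, -1.38906).
Jacobian J = [[4·u, -2·v - 5], [4·u·v - exp(u), 2·u^2 + 1]].
At the point, J = [[8.000, -7.000], [0.61094, 9.000]] (det J = 76.27661).
Solving J·Δ = −F gives Δ = (0.481, 0.122).
Then the next iterate is (u, v)₁ = (2.481, 1.122).
Round to (2.481, 1.122) and repeat: F = (0.44184, -0.01858), J = [[9.924, -7.244], [-0.81848, 13.31072]].
Δ = (-0.046, -0.001), so (u, v)₂ = (2.435, 1.121).

(2.435, 1.121)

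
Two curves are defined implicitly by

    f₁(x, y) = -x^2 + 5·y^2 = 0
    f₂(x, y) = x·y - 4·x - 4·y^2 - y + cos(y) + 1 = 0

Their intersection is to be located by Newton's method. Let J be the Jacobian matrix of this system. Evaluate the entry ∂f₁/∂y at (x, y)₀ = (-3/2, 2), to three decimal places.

∂f₁/∂y = 10·y.
At (-3/2, 2) this is 20.000.

20.000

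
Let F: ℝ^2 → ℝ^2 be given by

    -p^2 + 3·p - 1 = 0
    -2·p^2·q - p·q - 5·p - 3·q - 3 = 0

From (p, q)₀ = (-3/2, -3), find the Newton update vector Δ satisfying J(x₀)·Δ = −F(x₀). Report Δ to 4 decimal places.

(1.2917, -0.5556)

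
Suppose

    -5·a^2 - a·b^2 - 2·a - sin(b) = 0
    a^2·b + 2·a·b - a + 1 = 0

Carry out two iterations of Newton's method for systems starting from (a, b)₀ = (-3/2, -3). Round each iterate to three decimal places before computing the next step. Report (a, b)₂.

At (-3/2, -3): F = (5.39112, 4.750).
Jacobian J = [[-10·a - b^2 - 2, -2·a·b - cos(b)], [2·a·b + 2·b - 1, a^2 + 2·a]].
At the point, J = [[4.000, -8.01001], [2.000, -0.750]] (det J = 13.02002).
Solving J·Δ = −F gives Δ = (-2.612, -0.631).
Then the next iterate is (a, b)₁ = (-4.112, -3.631).
Round to (-4.112, -3.631) and repeat: F = (-22.57555, -26.42158), J = [[25.93584, -28.97873], [21.59934, 8.68454]].
Δ = (1.130, 0.232), so (a, b)₂ = (-2.982, -3.399).

(-2.982, -3.399)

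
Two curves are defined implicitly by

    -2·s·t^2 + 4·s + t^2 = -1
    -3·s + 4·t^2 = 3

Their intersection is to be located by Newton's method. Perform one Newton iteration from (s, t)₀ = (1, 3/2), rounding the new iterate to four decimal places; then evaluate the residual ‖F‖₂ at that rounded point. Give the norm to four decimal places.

8.9333

At (1, 3/2): F = (2.7500, 3.0000).
Jacobian J = [[-2·t^2 + 4, -4·s·t + 2·t], [-3, 8·t]].
At the point, J = [[-0.5000, -3.0000], [-3.0000, 12.0000]] (det J = -15.0000).
Solving J·Δ = −F gives Δ = (2.8000, 0.4500).
Then the next iterate is (s, t)₁ = (3.8000, 1.9500).
Re-evaluating at (3.8000, 1.9500): F = (-8.8965, 0.8100), so ‖F‖₂ = 8.9333.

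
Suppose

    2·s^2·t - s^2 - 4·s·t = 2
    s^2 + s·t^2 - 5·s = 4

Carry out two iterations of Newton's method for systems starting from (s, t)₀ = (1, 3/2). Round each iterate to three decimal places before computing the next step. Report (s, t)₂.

(-1.433, 2.047)

At (1, 3/2): F = (-6.000, -5.750).
Jacobian J = [[4·s·t - 2·s - 4·t, 2·s^2 - 4·s], [2·s + t^2 - 5, 2·s·t]].
At the point, J = [[-2.000, -2.000], [-0.750, 3.000]] (det J = -7.500).
Solving J·Δ = −F gives Δ = (-3.933, 0.933).
Then the next iterate is (s, t)₁ = (-2.933, 2.433).
Round to (-2.933, 2.433) and repeat: F = (59.80118, 1.90563), J = [[-32.40996, 28.93698], [-4.94651, -14.27198]].
Δ = (1.500, -0.386), so (s, t)₂ = (-1.433, 2.047).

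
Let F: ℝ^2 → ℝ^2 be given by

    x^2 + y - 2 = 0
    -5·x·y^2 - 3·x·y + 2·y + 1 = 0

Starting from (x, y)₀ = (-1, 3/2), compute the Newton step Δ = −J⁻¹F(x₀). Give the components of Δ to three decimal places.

At (-1, 3/2): F = (0.500, 19.750).
Jacobian J = [[2·x, 1], [-5·y^2 - 3·y, -10·x·y - 3·x + 2]].
At the point, J = [[-2.000, 1.000], [-15.750, 20.000]] (det J = -24.250).
Solving J·Δ = −F gives Δ = (-0.402, -1.304).

(-0.402, -1.304)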